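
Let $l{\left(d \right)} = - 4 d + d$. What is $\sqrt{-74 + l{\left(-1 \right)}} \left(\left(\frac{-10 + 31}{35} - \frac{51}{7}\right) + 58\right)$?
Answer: $\frac{1796 i \sqrt{71}}{35} \approx 432.38 i$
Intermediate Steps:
$l{\left(d \right)} = - 3 d$
$\sqrt{-74 + l{\left(-1 \right)}} \left(\left(\frac{-10 + 31}{35} - \frac{51}{7}\right) + 58\right) = \sqrt{-74 - -3} \left(\left(\frac{-10 + 31}{35} - \frac{51}{7}\right) + 58\right) = \sqrt{-74 + 3} \left(\left(21 \cdot \frac{1}{35} - \frac{51}{7}\right) + 58\right) = \sqrt{-71} \left(\left(\frac{3}{5} - \frac{51}{7}\right) + 58\right) = i \sqrt{71} \left(- \frac{234}{35} + 58\right) = i \sqrt{71} \cdot \frac{1796}{35} = \frac{1796 i \sqrt{71}}{35}$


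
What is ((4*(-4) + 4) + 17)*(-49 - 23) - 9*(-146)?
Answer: 954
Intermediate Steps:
((4*(-4) + 4) + 17)*(-49 - 23) - 9*(-146) = ((-16 + 4) + 17)*(-72) + 1314 = (-12 + 17)*(-72) + 1314 = 5*(-72) + 1314 = -360 + 1314 = 954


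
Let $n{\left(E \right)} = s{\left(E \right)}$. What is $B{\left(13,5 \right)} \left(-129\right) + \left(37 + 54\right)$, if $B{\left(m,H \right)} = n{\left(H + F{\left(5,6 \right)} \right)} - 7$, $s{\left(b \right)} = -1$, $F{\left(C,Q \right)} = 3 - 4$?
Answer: $1123$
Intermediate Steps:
$F{\left(C,Q \right)} = -1$ ($F{\left(C,Q \right)} = 3 - 4 = -1$)
$n{\left(E \right)} = -1$
$B{\left(m,H \right)} = -8$ ($B{\left(m,H \right)} = -1 - 7 = -8$)
$B{\left(13,5 \right)} \left(-129\right) + \left(37 + 54\right) = \left(-8\right) \left(-129\right) + \left(37 + 54\right) = 1032 + 91 = 1123$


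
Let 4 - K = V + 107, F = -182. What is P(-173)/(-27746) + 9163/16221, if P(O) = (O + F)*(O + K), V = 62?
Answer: -846060596/225033933 ≈ -3.7597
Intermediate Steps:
K = -165 (K = 4 - (62 + 107) = 4 - 1*169 = 4 - 169 = -165)
P(O) = (-182 + O)*(-165 + O) (P(O) = (O - 182)*(O - 165) = (-182 + O)*(-165 + O))
P(-173)/(-27746) + 9163/16221 = (30030 + (-173)² - 347*(-173))/(-27746) + 9163/16221 = (30030 + 29929 + 60031)*(-1/27746) + 9163*(1/16221) = 119990*(-1/27746) + 9163/16221 = -59995/13873 + 9163/16221 = -846060596/225033933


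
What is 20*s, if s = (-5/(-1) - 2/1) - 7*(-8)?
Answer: 1180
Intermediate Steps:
s = 59 (s = (-5*(-1) - 2*1) + 56 = (5 - 2) + 56 = 3 + 56 = 59)
20*s = 20*59 = 1180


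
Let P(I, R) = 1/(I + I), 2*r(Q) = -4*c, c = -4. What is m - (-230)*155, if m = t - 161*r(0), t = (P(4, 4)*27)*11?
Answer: 275193/8 ≈ 34399.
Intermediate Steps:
r(Q) = 8 (r(Q) = (-4*(-4))/2 = (1/2)*16 = 8)
P(I, R) = 1/(2*I)
t = 297/8 (t = (((1/2)/4)*27)*11 = (((1/2)*(1/4))*27)*11 = ((1/8)*27)*11 = (27/8)*11 = 297/8 ≈ 37.125)
m = -10007/8 (m = 297/8 - 161*8 = 297/8 - 1*1288 = 297/8 - 1288 = -10007/8 ≈ -1250.9)
m - (-230)*155 = -10007/8 - (-230)*155 = -10007/8 - 1*(-35650) = -10007/8 + 35650 = 275193/8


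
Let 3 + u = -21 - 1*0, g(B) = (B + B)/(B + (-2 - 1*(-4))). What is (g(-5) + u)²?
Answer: 3844/9 ≈ 427.11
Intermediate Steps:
g(B) = 2*B/(2 + B) (g(B) = (2*B)/(B + (-2 + 4)) = (2*B)/(B + 2) = (2*B)/(2 + B) = 2*B/(2 + B))
u = -24 (u = -3 + (-21 - 1*0) = -3 + (-21 + 0) = -3 - 21 = -24)
(g(-5) + u)² = (2*(-5)/(2 - 5) - 24)² = (2*(-5)/(-3) - 24)² = (2*(-5)*(-⅓) - 24)² = (10/3 - 24)² = (-62/3)² = 3844/9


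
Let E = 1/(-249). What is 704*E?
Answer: -704/249 ≈ -2.8273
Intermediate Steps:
E = -1/249 ≈ -0.0040161
704*E = 704*(-1/249) = -704/249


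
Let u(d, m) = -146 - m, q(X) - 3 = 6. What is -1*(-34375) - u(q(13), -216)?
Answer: 34305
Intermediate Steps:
q(X) = 9 (q(X) = 3 + 6 = 9)
-1*(-34375) - u(q(13), -216) = -1*(-34375) - (-146 - 1*(-216)) = 34375 - (-146 + 216) = 34375 - 1*70 = 34375 - 70 = 34305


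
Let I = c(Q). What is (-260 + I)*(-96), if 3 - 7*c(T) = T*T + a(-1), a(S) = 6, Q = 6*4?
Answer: 230304/7 ≈ 32901.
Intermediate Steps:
Q = 24
c(T) = -3/7 - T²/7 (c(T) = 3/7 - (T*T + 6)/7 = 3/7 - (T² + 6)/7 = 3/7 - (6 + T²)/7 = 3/7 + (-6/7 - T²/7) = -3/7 - T²/7)
I = -579/7 (I = -3/7 - ⅐*24² = -3/7 - ⅐*576 = -3/7 - 576/7 = -579/7 ≈ -82.714)
(-260 + I)*(-96) = (-260 - 579/7)*(-96) = -2399/7*(-96) = 230304/7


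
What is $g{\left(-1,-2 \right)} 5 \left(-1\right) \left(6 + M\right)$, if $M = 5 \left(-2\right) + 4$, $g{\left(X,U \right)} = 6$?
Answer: $0$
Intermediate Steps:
$M = -6$ ($M = -10 + 4 = -6$)
$g{\left(-1,-2 \right)} 5 \left(-1\right) \left(6 + M\right) = 6 \cdot 5 \left(-1\right) \left(6 - 6\right) = 30 \left(-1\right) 0 = \left(-30\right) 0 = 0$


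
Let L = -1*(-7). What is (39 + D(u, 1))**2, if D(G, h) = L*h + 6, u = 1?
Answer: 2704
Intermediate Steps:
L = 7
D(G, h) = 6 + 7*h (D(G, h) = 7*h + 6 = 6 + 7*h)
(39 + D(u, 1))**2 = (39 + (6 + 7*1))**2 = (39 + (6 + 7))**2 = (39 + 13)**2 = 52**2 = 2704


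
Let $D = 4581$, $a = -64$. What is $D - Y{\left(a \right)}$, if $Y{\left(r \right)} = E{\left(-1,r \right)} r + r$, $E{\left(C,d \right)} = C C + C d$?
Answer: $8805$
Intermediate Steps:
$E{\left(C,d \right)} = C^{2} + C d$
$Y{\left(r \right)} = r + r \left(1 - r\right)$ ($Y{\left(r \right)} = - (-1 + r) r + r = \left(1 - r\right) r + r = r \left(1 - r\right) + r = r + r \left(1 - r\right)$)
$D - Y{\left(a \right)} = 4581 - - 64 \left(2 - -64\right) = 4581 - - 64 \left(2 + 64\right) = 4581 - \left(-64\right) 66 = 4581 - -4224 = 4581 + 4224 = 8805$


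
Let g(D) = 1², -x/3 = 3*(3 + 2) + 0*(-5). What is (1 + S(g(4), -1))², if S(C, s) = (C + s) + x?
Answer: 1936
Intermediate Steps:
x = -45 (x = -3*(3*(3 + 2) + 0*(-5)) = -3*(3*5 + 0) = -3*(15 + 0) = -3*15 = -45)
g(D) = 1
S(C, s) = -45 + C + s (S(C, s) = (C + s) - 45 = -45 + C + s)
(1 + S(g(4), -1))² = (1 + (-45 + 1 - 1))² = (1 - 45)² = (-44)² = 1936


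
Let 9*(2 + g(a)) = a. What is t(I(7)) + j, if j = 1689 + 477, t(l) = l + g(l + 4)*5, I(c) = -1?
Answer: 6470/3 ≈ 2156.7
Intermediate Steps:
g(a) = -2 + a/9
t(l) = -70/9 + 14*l/9 (t(l) = l + (-2 + (l + 4)/9)*5 = l + (-2 + (4 + l)/9)*5 = l + (-2 + (4/9 + l/9))*5 = l + (-14/9 + l/9)*5 = l + (-70/9 + 5*l/9) = -70/9 + 14*l/9)
j = 2166
t(I(7)) + j = (-70/9 + (14/9)*(-1)) + 2166 = (-70/9 - 14/9) + 2166 = -28/3 + 2166 = 6470/3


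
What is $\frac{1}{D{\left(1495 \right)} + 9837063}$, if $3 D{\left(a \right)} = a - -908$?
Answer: $\frac{1}{9837864} \approx 1.0165 \cdot 10^{-7}$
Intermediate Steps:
$D{\left(a \right)} = \frac{908}{3} + \frac{a}{3}$ ($D{\left(a \right)} = \frac{a - -908}{3} = \frac{a + 908}{3} = \frac{908 + a}{3} = \frac{908}{3} + \frac{a}{3}$)
$\frac{1}{D{\left(1495 \right)} + 9837063} = \frac{1}{\left(\frac{908}{3} + \frac{1}{3} \cdot 1495\right) + 9837063} = \frac{1}{\left(\frac{908}{3} + \frac{1495}{3}\right) + 9837063} = \frac{1}{801 + 9837063} = \frac{1}{9837864}$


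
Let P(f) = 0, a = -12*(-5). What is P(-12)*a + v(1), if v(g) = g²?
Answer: 1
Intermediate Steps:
a = 60
P(-12)*a + v(1) = 0*60 + 1² = 0 + 1 = 1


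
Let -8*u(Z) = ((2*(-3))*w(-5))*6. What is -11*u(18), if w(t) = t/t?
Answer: -99/2 ≈ -49.500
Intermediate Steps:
w(t) = 1
u(Z) = 9/2 (u(Z) = -(2*(-3))*1*6/8 = -(-6*1)*6/8 = -(-3)*6/4 = -⅛*(-36) = 9/2)
-11*u(18) = -11*9/2 = -99/2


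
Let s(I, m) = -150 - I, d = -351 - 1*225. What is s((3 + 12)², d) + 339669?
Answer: 339294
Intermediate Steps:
d = -576 (d = -351 - 225 = -576)
s((3 + 12)², d) + 339669 = (-150 - (3 + 12)²) + 339669 = (-150 - 1*15²) + 339669 = (-150 - 1*225) + 339669 = (-150 - 225) + 339669 = -375 + 339669 = 339294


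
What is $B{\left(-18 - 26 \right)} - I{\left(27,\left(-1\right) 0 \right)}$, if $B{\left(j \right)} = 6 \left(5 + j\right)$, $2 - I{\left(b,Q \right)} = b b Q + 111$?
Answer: $-125$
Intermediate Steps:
$I{\left(b,Q \right)} = -109 - Q b^{2}$ ($I{\left(b,Q \right)} = 2 - \left(b b Q + 111\right) = 2 - \left(b^{2} Q + 111\right) = 2 - \left(Q b^{2} + 111\right) = 2 - \left(111 + Q b^{2}\right) = -109 - Q b^{2}$)
$B{\left(j \right)} = 30 + 6 j$
$B{\left(-18 - 26 \right)} - I{\left(27,\left(-1\right) 0 \right)} = \left(30 + 6 \left(-18 - 26\right)\right) - \left(-109 - \left(-1\right) 0 \cdot 27^{2}\right) = \left(30 + 6 \left(-18 - 26\right)\right) - \left(-109 - 0 \cdot 729\right) = \left(30 + 6 \left(-44\right)\right) - \left(-109 + 0\right) = \left(30 - 264\right) - -109 = -234 + 109 = -125$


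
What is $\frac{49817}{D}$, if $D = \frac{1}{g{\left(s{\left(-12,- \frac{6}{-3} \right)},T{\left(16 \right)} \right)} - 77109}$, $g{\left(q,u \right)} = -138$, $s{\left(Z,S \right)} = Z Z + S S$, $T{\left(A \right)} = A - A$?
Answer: $-3848213799$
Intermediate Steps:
$T{\left(A \right)} = 0$
$s{\left(Z,S \right)} = S^{2} + Z^{2}$ ($s{\left(Z,S \right)} = Z^{2} + S^{2} = S^{2} + Z^{2}$)
$D = - \frac{1}{77247}$ ($D = \frac{1}{-138 - 77109} = \frac{1}{-77247} = - \frac{1}{77247} \approx -1.2945 \cdot 10^{-5}$)
$\frac{49817}{D} = \frac{49817}{- \frac{1}{77247}} = 49817 \left(-77247\right) = -3848213799$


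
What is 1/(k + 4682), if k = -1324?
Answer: 1/3358 ≈ 0.00029780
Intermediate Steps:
1/(k + 4682) = 1/(-1324 + 4682) = 1/3358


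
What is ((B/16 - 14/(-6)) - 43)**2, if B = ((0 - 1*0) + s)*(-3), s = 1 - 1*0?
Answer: 3845521/2304 ≈ 1669.1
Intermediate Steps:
s = 1 (s = 1 + 0 = 1)
B = -3 (B = ((0 - 1*0) + 1)*(-3) = ((0 + 0) + 1)*(-3) = (0 + 1)*(-3) = 1*(-3) = -3)
((B/16 - 14/(-6)) - 43)**2 = ((-3/16 - 14/(-6)) - 43)**2 = ((-3*1/16 - 14*(-1/6)) - 43)**2 = ((-3/16 + 7/3) - 43)**2 = (103/48 - 43)**2 = (-1961/48)**2 = 3845521/2304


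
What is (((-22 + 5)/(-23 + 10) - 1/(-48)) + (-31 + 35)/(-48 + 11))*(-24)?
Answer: -28177/962 ≈ -29.290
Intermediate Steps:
(((-22 + 5)/(-23 + 10) - 1/(-48)) + (-31 + 35)/(-48 + 11))*(-24) = ((-17/(-13) - 1*(-1/48)) + 4/(-37))*(-24) = ((-17*(-1/13) + 1/48) + 4*(-1/37))*(-24) = ((17/13 + 1/48) - 4/37)*(-24) = (829/624 - 4/37)*(-24) = (28177/23088)*(-24) = -28177/962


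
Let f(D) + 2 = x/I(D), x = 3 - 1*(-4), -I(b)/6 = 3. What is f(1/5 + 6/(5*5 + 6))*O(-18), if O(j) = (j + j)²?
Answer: -3096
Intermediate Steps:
I(b) = -18 (I(b) = -6*3 = -18)
x = 7 (x = 3 + 4 = 7)
O(j) = 4*j² (O(j) = (2*j)² = 4*j²)
f(D) = -43/18 (f(D) = -2 + 7/(-18) = -2 + 7*(-1/18) = -2 - 7/18 = -43/18)
f(1/5 + 6/(5*5 + 6))*O(-18) = -86*(-18)²/9 = -86*324/9 = -43/18*1296 = -3096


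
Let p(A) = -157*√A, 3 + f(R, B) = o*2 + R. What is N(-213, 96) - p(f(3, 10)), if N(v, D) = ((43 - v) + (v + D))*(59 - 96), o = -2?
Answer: -5143 + 314*I ≈ -5143.0 + 314.0*I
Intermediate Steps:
f(R, B) = -7 + R (f(R, B) = -3 + (-2*2 + R) = -3 + (-4 + R) = -7 + R)
N(v, D) = -1591 - 37*D (N(v, D) = ((43 - v) + (D + v))*(-37) = (43 + D)*(-37) = -1591 - 37*D)
N(-213, 96) - p(f(3, 10)) = (-1591 - 37*96) - (-157)*√(-7 + 3) = (-1591 - 3552) - (-157)*√(-4) = -5143 - (-157)*2*I = -5143 - (-314)*I = -5143 + 314*I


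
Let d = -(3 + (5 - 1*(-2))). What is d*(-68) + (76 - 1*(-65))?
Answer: 821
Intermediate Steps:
d = -10 (d = -(3 + (5 + 2)) = -(3 + 7) = -1*10 = -10)
d*(-68) + (76 - 1*(-65)) = -10*(-68) + (76 - 1*(-65)) = 680 + (76 + 65) = 680 + 141 = 821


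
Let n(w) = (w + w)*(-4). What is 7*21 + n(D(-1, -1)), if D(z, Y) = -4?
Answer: 179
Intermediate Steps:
n(w) = -8*w (n(w) = (2*w)*(-4) = -8*w)
7*21 + n(D(-1, -1)) = 7*21 - 8*(-4) = 147 + 32 = 179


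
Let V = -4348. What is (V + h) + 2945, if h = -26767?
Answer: -28170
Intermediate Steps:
(V + h) + 2945 = (-4348 - 26767) + 2945 = -31115 + 2945 = -28170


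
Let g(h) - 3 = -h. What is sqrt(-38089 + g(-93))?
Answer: I*sqrt(37993) ≈ 194.92*I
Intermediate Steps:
g(h) = 3 - h
sqrt(-38089 + g(-93)) = sqrt(-38089 + (3 - 1*(-93))) = sqrt(-38089 + (3 + 93)) = sqrt(-38089 + 96) = sqrt(-37993) = I*sqrt(37993)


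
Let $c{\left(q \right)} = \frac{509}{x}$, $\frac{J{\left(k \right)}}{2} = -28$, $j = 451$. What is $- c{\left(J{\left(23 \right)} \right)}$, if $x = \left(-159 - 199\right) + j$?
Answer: $- \frac{509}{93} \approx -5.4731$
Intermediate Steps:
$J{\left(k \right)} = -56$ ($J{\left(k \right)} = 2 \left(-28\right) = -56$)
$x = 93$ ($x = \left(-159 - 199\right) + 451 = -358 + 451 = 93$)
$c{\left(q \right)} = \frac{509}{93}$
$- c{\left(J{\left(23 \right)} \right)} = \left(-1\right) \frac{509}{93} = - \frac{509}{93}$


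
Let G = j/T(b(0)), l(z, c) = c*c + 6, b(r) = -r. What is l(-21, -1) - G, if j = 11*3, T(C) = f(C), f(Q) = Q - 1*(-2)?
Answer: -19/2 ≈ -9.5000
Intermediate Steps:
f(Q) = 2 + Q (f(Q) = Q + 2 = 2 + Q)
T(C) = 2 + C
j = 33
l(z, c) = 6 + c**2 (l(z, c) = c**2 + 6 = 6 + c**2)
G = 33/2 (G = 33/(2 - 1*0) = 33/(2 + 0) = 33/2 ≈ 16.500)
l(-21, -1) - G = (6 + (-1)**2) - 1*33/2 = (6 + 1) - 33/2 = 7 - 33/2 = -19/2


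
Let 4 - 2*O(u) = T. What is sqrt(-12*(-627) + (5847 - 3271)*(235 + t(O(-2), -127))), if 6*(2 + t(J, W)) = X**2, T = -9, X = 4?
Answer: 2*sqrt(1382853)/3 ≈ 783.96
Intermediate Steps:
O(u) = 13/2 (O(u) = 2 - 1/2*(-9) = 2 + 9/2 = 13/2)
t(J, W) = 2/3 (t(J, W) = -2 + (1/6)*4**2 = -2 + (1/6)*16 = -2 + 8/3 = 2/3)
sqrt(-12*(-627) + (5847 - 3271)*(235 + t(O(-2), -127))) = sqrt(-12*(-627) + (5847 - 3271)*(235 + 2/3)) = sqrt(7524 + 2576*(707/3)) = sqrt(7524 + 1821232/3) = sqrt(1843804/3) = 2*sqrt(1382853)/3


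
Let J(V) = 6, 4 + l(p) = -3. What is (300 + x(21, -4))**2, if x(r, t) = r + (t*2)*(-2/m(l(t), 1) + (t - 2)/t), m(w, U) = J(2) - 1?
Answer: 2436721/25 ≈ 97469.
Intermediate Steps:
l(p) = -7 (l(p) = -4 - 3 = -7)
m(w, U) = 5 (m(w, U) = 6 - 1 = 5)
x(r, t) = r + 2*t*(-2/5 + (-2 + t)/t) (x(r, t) = r + (t*2)*(-2/5 + (t - 2)/t) = r + (2*t)*(-2*1/5 + (-2 + t)/t) = r + (2*t)*(-2/5 + (-2 + t)/t) = r + 2*t*(-2/5 + (-2 + t)/t))
(300 + x(21, -4))**2 = (300 + (-4 + 21 + (6/5)*(-4)))**2 = (300 + (-4 + 21 - 24/5))**2 = (300 + 61/5)**2 = (1561/5)**2 = 2436721/25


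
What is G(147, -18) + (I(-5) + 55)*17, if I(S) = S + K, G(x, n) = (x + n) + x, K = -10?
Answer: 956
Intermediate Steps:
G(x, n) = n + 2*x (G(x, n) = (n + x) + x = n + 2*x)
I(S) = -10 + S (I(S) = S - 10 = -10 + S)
G(147, -18) + (I(-5) + 55)*17 = (-18 + 2*147) + ((-10 - 5) + 55)*17 = (-18 + 294) + (-15 + 55)*17 = 276 + 40*17 = 276 + 680 = 956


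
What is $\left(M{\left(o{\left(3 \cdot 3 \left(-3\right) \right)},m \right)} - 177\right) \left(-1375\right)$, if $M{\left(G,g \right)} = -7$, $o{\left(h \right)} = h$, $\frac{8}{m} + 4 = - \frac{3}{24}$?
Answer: $253000$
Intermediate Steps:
$m = - \frac{64}{33}$ ($m = \frac{8}{-4 - \frac{3}{24}} = \frac{8}{-4 - \frac{1}{8}} = \frac{8}{- \frac{33}{8}} = 8 \left(- \frac{8}{33}\right) = - \frac{64}{33} \approx -1.9394$)
$\left(M{\left(o{\left(3 \cdot 3 \left(-3\right) \right)},m \right)} - 177\right) \left(-1375\right) = \left(-7 - 177\right) \left(-1375\right) = \left(-184\right) \left(-1375\right) = 253000$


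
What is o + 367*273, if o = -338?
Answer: 99853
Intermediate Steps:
o + 367*273 = -338 + 367*273 = -338 + 100191 = 99853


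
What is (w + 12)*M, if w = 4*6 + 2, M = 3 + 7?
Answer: 380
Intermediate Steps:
M = 10
w = 26 (w = 24 + 2 = 26)
(w + 12)*M = (26 + 12)*10 = 38*10 = 380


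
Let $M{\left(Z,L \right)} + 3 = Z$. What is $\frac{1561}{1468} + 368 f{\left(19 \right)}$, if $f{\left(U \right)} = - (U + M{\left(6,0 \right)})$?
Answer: $- \frac{11883367}{1468} \approx -8094.9$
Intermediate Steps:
$M{\left(Z,L \right)} = -3 + Z$
$f{\left(U \right)} = -3 - U$ ($f{\left(U \right)} = - (U + \left(-3 + 6\right)) = - (U + 3) = - (3 + U) = -3 - U$)
$\frac{1561}{1468} + 368 f{\left(19 \right)} = \frac{1561}{1468} + 368 \left(-3 - 19\right) = 1561 \cdot \frac{1}{1468} + 368 \left(-3 - 19\right) = \frac{1561}{1468} + 368 \left(-22\right) = \frac{1561}{1468} - 8096 = - \frac{11883367}{1468}$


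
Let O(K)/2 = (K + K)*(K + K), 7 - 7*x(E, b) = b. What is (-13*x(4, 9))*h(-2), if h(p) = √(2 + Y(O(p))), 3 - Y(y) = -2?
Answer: 26*√7/7 ≈ 9.8271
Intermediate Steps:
x(E, b) = 1 - b/7
O(K) = 8*K² (O(K) = 2*((K + K)*(K + K)) = 2*((2*K)*(2*K)) = 2*(4*K²) = 8*K²)
Y(y) = 5 (Y(y) = 3 - 1*(-2) = 3 + 2 = 5)
h(p) = √7 (h(p) = √(2 + 5) = √7)
(-13*x(4, 9))*h(-2) = (-13*(1 - ⅐*9))*√7 = (-13*(1 - 9/7))*√7 = (-13*(-2/7))*√7 = 26*√7/7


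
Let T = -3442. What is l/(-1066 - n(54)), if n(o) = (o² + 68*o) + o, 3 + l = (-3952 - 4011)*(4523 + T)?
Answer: 4304003/3854 ≈ 1116.8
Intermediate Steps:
l = -8608006 (l = -3 + (-3952 - 4011)*(4523 - 3442) = -3 - 7963*1081 = -3 - 8608003 = -8608006)
n(o) = o² + 69*o
l/(-1066 - n(54)) = -8608006/(-1066 - 54*(69 + 54)) = -8608006/(-1066 - 54*123) = -8608006/(-1066 - 1*6642) = -8608006/(-1066 - 6642) = -8608006/(-7708) = -8608006*(-1/7708) = 4304003/3854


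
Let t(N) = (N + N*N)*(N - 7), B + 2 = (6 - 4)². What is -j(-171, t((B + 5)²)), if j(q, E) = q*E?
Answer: 17595900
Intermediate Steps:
B = 2 (B = -2 + (6 - 4)² = -2 + 2² = -2 + 4 = 2)
t(N) = (-7 + N)*(N + N²) (t(N) = (N + N²)*(-7 + N) = (-7 + N)*(N + N²))
j(q, E) = E*q
-j(-171, t((B + 5)²)) = -(2 + 5)²*(-7 + ((2 + 5)²)² - 6*(2 + 5)²)*(-171) = -7²*(-7 + (7²)² - 6*7²)*(-171) = -49*(-7 + 49² - 6*49)*(-171) = -49*(-7 + 2401 - 294)*(-171) = -49*2100*(-171) = -102900*(-171) = -1*(-17595900) = 17595900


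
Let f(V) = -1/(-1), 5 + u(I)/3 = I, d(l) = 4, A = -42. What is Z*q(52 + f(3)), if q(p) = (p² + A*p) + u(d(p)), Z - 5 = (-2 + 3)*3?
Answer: 4640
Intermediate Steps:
u(I) = -15 + 3*I
f(V) = 1 (f(V) = -1*(-1) = 1)
Z = 8 (Z = 5 + (-2 + 3)*3 = 5 + 1*3 = 5 + 3 = 8)
q(p) = -3 + p² - 42*p (q(p) = (p² - 42*p) + (-15 + 3*4) = (p² - 42*p) + (-15 + 12) = (p² - 42*p) - 3 = -3 + p² - 42*p)
Z*q(52 + f(3)) = 8*(-3 + (52 + 1)² - 42*(52 + 1)) = 8*(-3 + 53² - 42*53) = 8*(-3 + 2809 - 2226) = 8*580 = 4640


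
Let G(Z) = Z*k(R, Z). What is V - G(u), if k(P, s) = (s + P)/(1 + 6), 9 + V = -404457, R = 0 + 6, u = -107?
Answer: -2842069/7 ≈ -4.0601e+5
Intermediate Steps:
R = 6
V = -404466 (V = -9 - 404457 = -404466)
k(P, s) = P/7 + s/7 (k(P, s) = (P + s)/7 = (P + s)*(⅐) = P/7 + s/7)
G(Z) = Z*(6/7 + Z/7) (G(Z) = Z*((⅐)*6 + Z/7) = Z*(6/7 + Z/7))
V - G(u) = -404466 - (-107)*(6 - 107)/7 = -404466 - (-107)*(-101)/7 = -404466 - 1*10807/7 = -404466 - 10807/7 = -2842069/7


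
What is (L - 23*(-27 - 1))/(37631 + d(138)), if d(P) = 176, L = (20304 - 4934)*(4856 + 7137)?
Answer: 184333054/37807 ≈ 4875.6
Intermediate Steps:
L = 184332410 (L = 15370*11993 = 184332410)
(L - 23*(-27 - 1))/(37631 + d(138)) = (184332410 - 23*(-27 - 1))/(37631 + 176) = (184332410 - 23*(-28))/37807 = (184332410 + 644)*(1/37807) = 184333054*(1/37807) = 184333054/37807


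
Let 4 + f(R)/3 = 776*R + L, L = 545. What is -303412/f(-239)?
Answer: 303412/554769 ≈ 0.54692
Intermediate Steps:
f(R) = 1623 + 2328*R (f(R) = -12 + 3*(776*R + 545) = -12 + 3*(545 + 776*R) = -12 + (1635 + 2328*R) = 1623 + 2328*R)
-303412/f(-239) = -303412/(1623 + 2328*(-239)) = -303412/(1623 - 556392) = -303412/(-554769) = -303412*(-1/554769) = 303412/554769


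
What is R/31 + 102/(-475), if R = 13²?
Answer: 77113/14725 ≈ 5.2369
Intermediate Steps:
R = 169
R/31 + 102/(-475) = 169/31 + 102/(-475) = 169*(1/31) + 102*(-1/475) = 169/31 - 102/475 = 77113/14725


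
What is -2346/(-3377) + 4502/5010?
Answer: 13478357/8459385 ≈ 1.5933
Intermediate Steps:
-2346/(-3377) + 4502/5010 = -2346*(-1/3377) + 4502*(1/5010) = 2346/3377 + 2251/2505 = 13478357/8459385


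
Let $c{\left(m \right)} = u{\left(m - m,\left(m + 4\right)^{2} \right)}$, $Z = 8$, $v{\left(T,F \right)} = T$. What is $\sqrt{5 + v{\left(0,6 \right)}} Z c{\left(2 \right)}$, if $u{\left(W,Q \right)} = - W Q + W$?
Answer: $0$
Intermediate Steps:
$u{\left(W,Q \right)} = W - Q W$ ($u{\left(W,Q \right)} = - Q W + W = W - Q W$)
$c{\left(m \right)} = 0$ ($c{\left(m \right)} = \left(m - m\right) \left(1 - \left(m + 4\right)^{2}\right) = 0 \left(1 - \left(4 + m\right)^{2}\right) = 0$)
$\sqrt{5 + v{\left(0,6 \right)}} Z c{\left(2 \right)} = \sqrt{5 + 0} \cdot 8 \cdot 0 = \sqrt{5} \cdot 8 \cdot 0 = 8 \sqrt{5} \cdot 0 = 0$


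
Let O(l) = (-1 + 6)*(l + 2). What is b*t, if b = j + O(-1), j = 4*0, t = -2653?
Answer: -13265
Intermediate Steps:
O(l) = 10 + 5*l (O(l) = 5*(2 + l) = 10 + 5*l)
j = 0
b = 5 (b = 0 + (10 + 5*(-1)) = 0 + (10 - 5) = 0 + 5 = 5)
b*t = 5*(-2653) = -13265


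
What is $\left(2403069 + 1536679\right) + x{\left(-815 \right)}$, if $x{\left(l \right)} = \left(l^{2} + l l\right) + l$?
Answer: $5267383$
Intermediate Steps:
$x{\left(l \right)} = l + 2 l^{2}$ ($x{\left(l \right)} = \left(l^{2} + l^{2}\right) + l = 2 l^{2} + l = l + 2 l^{2}$)
$\left(2403069 + 1536679\right) + x{\left(-815 \right)} = \left(2403069 + 1536679\right) - 815 \left(1 + 2 \left(-815\right)\right) = 3939748 - 815 \left(1 - 1630\right) = 3939748 - -1327635 = 3939748 + 1327635 = 5267383$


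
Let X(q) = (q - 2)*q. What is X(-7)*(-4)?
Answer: -252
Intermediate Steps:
X(q) = q*(-2 + q) (X(q) = (-2 + q)*q = q*(-2 + q))
X(-7)*(-4) = -7*(-2 - 7)*(-4) = -7*(-9)*(-4) = 63*(-4) = -252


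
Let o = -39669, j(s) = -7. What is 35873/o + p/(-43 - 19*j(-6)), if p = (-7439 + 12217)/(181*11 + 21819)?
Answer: -12780452203/14167783350 ≈ -0.90208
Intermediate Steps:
p = 2389/11905 (p = 4778/(1991 + 21819) = 4778/23810 = 4778*(1/23810) = 2389/11905 ≈ 0.20067)
35873/o + p/(-43 - 19*j(-6)) = 35873/(-39669) + 2389/(11905*(-43 - 19*(-7))) = 35873*(-1/39669) + 2389/(11905*(-43 + 133)) = -35873/39669 + (2389/11905)/90 = -35873/39669 + (2389/11905)*(1/90) = -35873/39669 + 2389/1071450 = -12780452203/14167783350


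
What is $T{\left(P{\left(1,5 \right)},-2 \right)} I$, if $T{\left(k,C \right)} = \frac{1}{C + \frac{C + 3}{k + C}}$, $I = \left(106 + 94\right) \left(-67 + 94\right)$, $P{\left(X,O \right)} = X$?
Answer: $-1800$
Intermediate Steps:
$I = 5400$ ($I = 200 \cdot 27 = 5400$)
$T{\left(k,C \right)} = \frac{1}{C + \frac{3 + C}{C + k}}$
$T{\left(P{\left(1,5 \right)},-2 \right)} I = \frac{-2 + 1}{3 - 2 + \left(-2\right)^{2} - 2} \cdot 5400 = \frac{1}{3 - 2 + 4 - 2} \left(-1\right) 5400 = \frac{1}{3} \left(-1\right) 5400 = \left(- \frac{1}{3}\right) 5400 = -1800$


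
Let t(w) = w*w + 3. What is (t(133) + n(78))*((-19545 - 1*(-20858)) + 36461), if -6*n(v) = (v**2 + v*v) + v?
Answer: 591200874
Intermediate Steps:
t(w) = 3 + w**2 (t(w) = w**2 + 3 = 3 + w**2)
n(v) = -v**2/3 - v/6 (n(v) = -((v**2 + v*v) + v)/6 = -((v**2 + v**2) + v)/6 = -(2*v**2 + v)/6 = -(v + 2*v**2)/6 = -v**2/3 - v/6)
(t(133) + n(78))*((-19545 - 1*(-20858)) + 36461) = ((3 + 133**2) - 1/6*78*(1 + 2*78))*((-19545 - 1*(-20858)) + 36461) = ((3 + 17689) - 1/6*78*(1 + 156))*((-19545 + 20858) + 36461) = (17692 - 1/6*78*157)*(1313 + 36461) = (17692 - 2041)*37774 = 15651*37774 = 591200874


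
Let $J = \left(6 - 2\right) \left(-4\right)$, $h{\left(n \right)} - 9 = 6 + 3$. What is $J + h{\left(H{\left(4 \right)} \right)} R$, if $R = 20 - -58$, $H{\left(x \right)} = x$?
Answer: $1388$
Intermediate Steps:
$h{\left(n \right)} = 18$ ($h{\left(n \right)} = 9 + \left(6 + 3\right) = 9 + 9 = 18$)
$R = 78$ ($R = 20 + 58 = 78$)
$J = -16$ ($J = 4 \left(-4\right) = -16$)
$J + h{\left(H{\left(4 \right)} \right)} R = -16 + 18 \cdot 78 = -16 + 1404 = 1388$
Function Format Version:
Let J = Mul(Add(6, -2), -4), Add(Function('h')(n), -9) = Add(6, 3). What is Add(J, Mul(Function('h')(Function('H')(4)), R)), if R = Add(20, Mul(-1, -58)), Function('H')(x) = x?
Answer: 1388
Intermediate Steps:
Function('h')(n) = 18 (Function('h')(n) = Add(9, Add(6, 3)) = Add(9, 9) = 18)
R = 78 (R = Add(20, 58) = 78)
J = -16 (J = Mul(4, -4) = -16)
Add(J, Mul(Function('h')(Function('H')(4)), R)) = Add(-16, Mul(18, 78)) = Add(-16, 1404) = 1388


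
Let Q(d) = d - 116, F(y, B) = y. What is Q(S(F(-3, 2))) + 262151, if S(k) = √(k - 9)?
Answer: 262035 + 2*I*√3 ≈ 2.6204e+5 + 3.4641*I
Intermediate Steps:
S(k) = √(-9 + k)
Q(d) = -116 + d
Q(S(F(-3, 2))) + 262151 = (-116 + √(-9 - 3)) + 262151 = (-116 + √(-12)) + 262151 = (-116 + 2*I*√3) + 262151 = 262035 + 2*I*√3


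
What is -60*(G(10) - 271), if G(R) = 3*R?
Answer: 14460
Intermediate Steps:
-60*(G(10) - 271) = -60*(3*10 - 271) = -60*(30 - 271) = -60*(-241) = 14460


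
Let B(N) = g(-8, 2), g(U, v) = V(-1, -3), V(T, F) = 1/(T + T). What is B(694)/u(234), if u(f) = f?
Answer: -1/468 ≈ -0.0021368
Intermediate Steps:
V(T, F) = 1/(2*T)
g(U, v) = -1/2 (g(U, v) = (1/2)/(-1) = (1/2)*(-1) = -1/2)
B(N) = -1/2
B(694)/u(234) = -1/2/234 = -1/2*1/234 = -1/468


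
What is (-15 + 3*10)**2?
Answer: 225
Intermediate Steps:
(-15 + 3*10)**2 = (-15 + 30)**2 = 15**2 = 225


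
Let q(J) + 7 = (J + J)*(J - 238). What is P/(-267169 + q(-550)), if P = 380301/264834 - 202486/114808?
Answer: -48841079/89370611862432 ≈ -5.4650e-7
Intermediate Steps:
q(J) = -7 + 2*J*(-238 + J) (q(J) = -7 + (J + J)*(J - 238) = -7 + (2*J)*(-238 + J) = -7 + 2*J*(-238 + J))
P = -830298343/2533755156 (P = 380301*(1/264834) - 202486*1/114808 = 126767/88278 - 101243/57404 = -830298343/2533755156 ≈ -0.32769)
P/(-267169 + q(-550)) = -830298343/(2533755156*(-267169 + (-7 - 476*(-550) + 2*(-550)²))) = -830298343/(2533755156*(-267169 + (-7 + 261800 + 2*302500))) = -830298343/(2533755156*(-267169 + (-7 + 261800 + 605000))) = -830298343/(2533755156*(-267169 + 866793)) = -830298343/2533755156/599624 = -830298343/2533755156*1/599624 = -48841079/89370611862432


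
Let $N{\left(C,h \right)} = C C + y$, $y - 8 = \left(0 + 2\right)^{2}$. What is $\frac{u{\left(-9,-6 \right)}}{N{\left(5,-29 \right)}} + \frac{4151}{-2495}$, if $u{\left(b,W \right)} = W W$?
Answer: $- \frac{63767}{92315} \approx -0.69075$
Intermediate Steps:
$u{\left(b,W \right)} = W^{2}$
$y = 12$ ($y = 8 + \left(0 + 2\right)^{2} = 8 + 2^{2} = 8 + 4 = 12$)
$N{\left(C,h \right)} = 12 + C^{2}$ ($N{\left(C,h \right)} = C C + 12 = C^{2} + 12 = 12 + C^{2}$)
$\frac{u{\left(-9,-6 \right)}}{N{\left(5,-29 \right)}} + \frac{4151}{-2495} = \frac{\left(-6\right)^{2}}{12 + 5^{2}} + \frac{4151}{-2495} = \frac{36}{12 + 25} + 4151 \left(- \frac{1}{2495}\right) = \frac{36}{37} - \frac{4151}{2495} = - \frac{63767}{92315}$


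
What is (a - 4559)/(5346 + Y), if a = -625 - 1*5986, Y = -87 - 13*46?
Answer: -11170/4661 ≈ -2.3965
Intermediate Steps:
Y = -685 (Y = -87 - 598 = -685)
a = -6611 (a = -625 - 5986 = -6611)
(a - 4559)/(5346 + Y) = (-6611 - 4559)/(5346 - 685) = -11170/4661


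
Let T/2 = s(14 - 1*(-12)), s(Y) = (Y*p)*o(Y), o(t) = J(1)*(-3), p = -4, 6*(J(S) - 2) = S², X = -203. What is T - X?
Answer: 1555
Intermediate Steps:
J(S) = 2 + S²/6
o(t) = -13/2 (o(t) = (2 + (⅙)*1²)*(-3) = (2 + (⅙)*1)*(-3) = (2 + ⅙)*(-3) = (13/6)*(-3) = -13/2)
s(Y) = 26*Y (s(Y) = (Y*(-4))*(-13/2) = -4*Y*(-13/2) = 26*Y)
T = 1352 (T = 2*(26*(14 - 1*(-12))) = 2*(26*(14 + 12)) = 2*(26*26) = 2*676 = 1352)
T - X = 1352 - 1*(-203) = 1352 + 203 = 1555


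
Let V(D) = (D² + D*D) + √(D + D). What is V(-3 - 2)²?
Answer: (50 + I*√10)² ≈ 2490.0 + 316.23*I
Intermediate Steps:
V(D) = 2*D² + √2*√D (V(D) = (D² + D²) + √(2*D) = 2*D² + √2*√D)
V(-3 - 2)² = (2*(-3 - 2)² + √2*√(-3 - 2))² = (2*(-5)² + √2*√(-5))² = (2*25 + √2*(I*√5))² = (50 + I*√10)²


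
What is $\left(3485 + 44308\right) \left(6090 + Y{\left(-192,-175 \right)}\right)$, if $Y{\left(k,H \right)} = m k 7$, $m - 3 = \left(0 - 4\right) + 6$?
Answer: $-30109590$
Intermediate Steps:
$m = 5$ ($m = 3 + \left(\left(0 - 4\right) + 6\right) = 3 + \left(-4 + 6\right) = 3 + 2 = 5$)
$Y{\left(k,H \right)} = 35 k$ ($Y{\left(k,H \right)} = 5 k 7 = 35 k$)
$\left(3485 + 44308\right) \left(6090 + Y{\left(-192,-175 \right)}\right) = \left(3485 + 44308\right) \left(6090 + 35 \left(-192\right)\right) = 47793 \left(6090 - 6720\right) = 47793 \left(-630\right) = -30109590$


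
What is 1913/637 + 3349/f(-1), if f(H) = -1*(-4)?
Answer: 2140965/2548 ≈ 840.25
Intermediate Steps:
f(H) = 4
1913/637 + 3349/f(-1) = 1913/637 + 3349/4 = 2140965/2548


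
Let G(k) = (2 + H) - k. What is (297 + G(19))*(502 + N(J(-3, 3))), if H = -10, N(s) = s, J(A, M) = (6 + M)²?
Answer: 157410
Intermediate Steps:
G(k) = -8 - k (G(k) = (2 - 10) - k = -8 - k)
(297 + G(19))*(502 + N(J(-3, 3))) = (297 + (-8 - 1*19))*(502 + (6 + 3)²) = (297 + (-8 - 19))*(502 + 9²) = (297 - 27)*(502 + 81) = 270*583 = 157410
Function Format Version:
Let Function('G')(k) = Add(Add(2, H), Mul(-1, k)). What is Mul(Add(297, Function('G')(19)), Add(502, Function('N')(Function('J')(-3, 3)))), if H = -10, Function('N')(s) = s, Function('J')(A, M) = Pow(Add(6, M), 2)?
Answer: 157410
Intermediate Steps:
Function('G')(k) = Add(-8, Mul(-1, k)) (Function('G')(k) = Add(Add(2, -10), Mul(-1, k)) = Add(-8, Mul(-1, k)))
Mul(Add(297, Function('G')(19)), Add(502, Function('N')(Function('J')(-3, 3)))) = Mul(Add(297, Add(-8, Mul(-1, 19))), Add(502, Pow(Add(6, 3), 2))) = Mul(Add(297, Add(-8, -19)), Add(502, Pow(9, 2))) = Mul(Add(297, -27), Add(502, 81)) = Mul(270, 583) = 157410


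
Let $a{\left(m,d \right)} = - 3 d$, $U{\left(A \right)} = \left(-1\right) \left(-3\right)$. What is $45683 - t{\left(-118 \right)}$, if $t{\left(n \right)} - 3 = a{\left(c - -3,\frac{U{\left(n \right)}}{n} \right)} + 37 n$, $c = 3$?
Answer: $\frac{5905419}{118} \approx 50046.0$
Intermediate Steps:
$U{\left(A \right)} = 3$
$t{\left(n \right)} = 3 - \frac{9}{n} + 37 n$ ($t{\left(n \right)} = 3 + \left(- 3 \frac{3}{n} + 37 n\right) = 3 + \left(- \frac{9}{n} + 37 n\right) = 3 - \frac{9}{n} + 37 n$)
$45683 - t{\left(-118 \right)} = 45683 - \left(3 - \frac{9}{-118} + 37 \left(-118\right)\right) = 45683 - \left(3 - - \frac{9}{118} - 4366\right) = 45683 - \left(3 + \frac{9}{118} - 4366\right) = 45683 - - \frac{514825}{118} = 45683 + \frac{514825}{118} = \frac{5905419}{118}$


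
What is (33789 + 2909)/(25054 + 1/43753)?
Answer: 1605647594/1096187663 ≈ 1.4648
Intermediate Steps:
(33789 + 2909)/(25054 + 1/43753) = 36698/(25054 + 1/43753) = 36698/(1096187663/43753) = 36698*(43753/1096187663) = 1605647594/1096187663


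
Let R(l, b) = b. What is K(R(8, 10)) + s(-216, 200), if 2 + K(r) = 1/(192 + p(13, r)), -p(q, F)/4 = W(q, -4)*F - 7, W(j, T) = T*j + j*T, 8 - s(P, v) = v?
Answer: -849719/4380 ≈ -194.00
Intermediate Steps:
s(P, v) = 8 - v
W(j, T) = 2*T*j (W(j, T) = T*j + T*j = 2*T*j)
p(q, F) = 28 + 32*F*q (p(q, F) = -4*((2*(-4)*q)*F - 7) = -4*((-8*q)*F - 7) = -4*(-8*F*q - 7) = -4*(-7 - 8*F*q) = 28 + 32*F*q)
K(r) = -2 + 1/(220 + 416*r) (K(r) = -2 + 1/(192 + (28 + 32*r*13)) = -2 + 1/(192 + (28 + 416*r)) = -2 + 1/(220 + 416*r))
K(R(8, 10)) + s(-216, 200) = (-439 - 832*10)/(4*(55 + 104*10)) + (8 - 1*200) = (-439 - 8320)/(4*(55 + 1040)) + (8 - 200) = (1/4)*(-8759)/1095 - 192 = (1/4)*(1/1095)*(-8759) - 192 = -8759/4380 - 192 = -849719/4380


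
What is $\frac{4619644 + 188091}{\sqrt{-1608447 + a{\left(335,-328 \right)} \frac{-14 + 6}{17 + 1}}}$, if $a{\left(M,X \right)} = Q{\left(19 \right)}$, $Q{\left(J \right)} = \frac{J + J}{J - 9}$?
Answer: $- \frac{14423205 i \sqrt{361900955}}{72380191} \approx - 3790.9 i$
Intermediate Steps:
$Q{\left(J \right)} = \frac{2 J}{-9 + J}$
$a{\left(M,X \right)} = \frac{19}{5}$ ($a{\left(M,X \right)} = 2 \cdot 19 \frac{1}{-9 + 19} = 2 \cdot 19 \cdot \frac{1}{10} = \frac{19}{5}$)
$\frac{4619644 + 188091}{\sqrt{-1608447 + a{\left(335,-328 \right)} \frac{-14 + 6}{17 + 1}}} = \frac{4619644 + 188091}{\sqrt{-1608447 + \frac{19 \frac{-14 + 6}{17 + 1}}{5}}} = \frac{4807735}{\sqrt{-1608447 + \frac{19 \left(- \frac{8}{18}\right)}{5}}} = \frac{4807735}{\sqrt{-1608447 + \frac{19 \left(\left(-8\right) \frac{1}{18}\right)}{5}}} = \frac{4807735}{\sqrt{-1608447 + \frac{19}{5} \left(- \frac{4}{9}\right)}} = \frac{4807735}{\sqrt{-1608447 - \frac{76}{45}}} = \frac{4807735}{\sqrt{- \frac{72380191}{45}}} = \frac{4807735}{\frac{1}{15} i \sqrt{361900955}} = 4807735 \left(- \frac{3 i \sqrt{361900955}}{72380191}\right) = - \frac{14423205 i \sqrt{361900955}}{72380191}$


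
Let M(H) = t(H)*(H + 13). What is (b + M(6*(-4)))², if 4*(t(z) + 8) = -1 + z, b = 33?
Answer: 576081/16 ≈ 36005.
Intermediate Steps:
t(z) = -33/4 + z/4 (t(z) = -8 + (-1 + z)/4 = -8 + (-¼ + z/4) = -33/4 + z/4)
M(H) = (13 + H)*(-33/4 + H/4) (M(H) = (-33/4 + H/4)*(H + 13) = (-33/4 + H/4)*(13 + H) = (13 + H)*(-33/4 + H/4))
(b + M(6*(-4)))² = (33 + (-33 + 6*(-4))*(13 + 6*(-4))/4)² = (33 + (-33 - 24)*(13 - 24)/4)² = (33 + (¼)*(-57)*(-11))² = (33 + 627/4)² = (759/4)² = 576081/16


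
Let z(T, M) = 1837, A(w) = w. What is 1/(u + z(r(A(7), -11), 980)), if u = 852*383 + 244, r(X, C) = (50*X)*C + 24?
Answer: 1/328397 ≈ 3.0451e-6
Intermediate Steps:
r(X, C) = 24 + 50*C*X (r(X, C) = 50*C*X + 24 = 24 + 50*C*X)
u = 326560 (u = 326316 + 244 = 326560)
1/(u + z(r(A(7), -11), 980)) = 1/(326560 + 1837) = 1/328397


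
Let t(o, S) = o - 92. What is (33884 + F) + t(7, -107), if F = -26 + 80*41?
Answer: 37053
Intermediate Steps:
t(o, S) = -92 + o
F = 3254 (F = -26 + 3280 = 3254)
(33884 + F) + t(7, -107) = (33884 + 3254) + (-92 + 7) = 37138 - 85 = 37053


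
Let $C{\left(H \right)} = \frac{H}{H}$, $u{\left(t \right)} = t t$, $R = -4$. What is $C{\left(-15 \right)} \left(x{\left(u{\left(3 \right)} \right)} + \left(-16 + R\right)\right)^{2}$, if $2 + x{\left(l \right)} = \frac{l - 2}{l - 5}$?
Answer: $\frac{6561}{16} \approx 410.06$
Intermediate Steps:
$u{\left(t \right)} = t^{2}$
$C{\left(H \right)} = 1$
$x{\left(l \right)} = -2 + \frac{-2 + l}{-5 + l}$ ($x{\left(l \right)} = -2 + \frac{l - 2}{l - 5} = -2 + \frac{-2 + l}{-5 + l}$)
$C{\left(-15 \right)} \left(x{\left(u{\left(3 \right)} \right)} + \left(-16 + R\right)\right)^{2} = 1 \left(\frac{8 - 3^{2}}{-5 + 3^{2}} - 20\right)^{2} = 1 \left(\frac{8 - 9}{-5 + 9} - 20\right)^{2} = 1 \left(\frac{8 - 9}{4} - 20\right)^{2} = 1 \left(\frac{1}{4} \left(-1\right) - 20\right)^{2} = 1 \left(- \frac{1}{4} - 20\right)^{2} = 1 \left(- \frac{81}{4}\right)^{2} = 1 \cdot \frac{6561}{16} = \frac{6561}{16}$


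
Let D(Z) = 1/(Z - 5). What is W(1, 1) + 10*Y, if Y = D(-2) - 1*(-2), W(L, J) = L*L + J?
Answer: 144/7 ≈ 20.571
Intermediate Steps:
W(L, J) = J + L**2 (W(L, J) = L**2 + J = J + L**2)
D(Z) = 1/(-5 + Z)
Y = 13/7 (Y = 1/(-5 - 2) - 1*(-2) = 1/(-7) + 2 = -1/7 + 2 = 13/7 ≈ 1.8571)
W(1, 1) + 10*Y = (1 + 1**2) + 10*(13/7) = (1 + 1) + 130/7 = 2 + 130/7 = 144/7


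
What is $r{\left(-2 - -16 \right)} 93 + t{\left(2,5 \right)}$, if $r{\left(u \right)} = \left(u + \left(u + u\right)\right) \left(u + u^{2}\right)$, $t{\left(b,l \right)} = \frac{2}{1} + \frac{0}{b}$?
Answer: $820262$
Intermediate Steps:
$t{\left(b,l \right)} = 2$ ($t{\left(b,l \right)} = 2 \cdot 1 + 0 = 2 + 0 = 2$)
$r{\left(u \right)} = 3 u \left(u + u^{2}\right)$ ($r{\left(u \right)} = \left(u + 2 u\right) \left(u + u^{2}\right) = 3 u \left(u + u^{2}\right)$)
$r{\left(-2 - -16 \right)} 93 + t{\left(2,5 \right)} = 3 \left(-2 - -16\right)^{2} \left(1 - -14\right) 93 + 2 = 3 \left(-2 + 16\right)^{2} \left(1 + \left(-2 + 16\right)\right) 93 + 2 = 3 \cdot 14^{2} \left(1 + 14\right) 93 + 2 = 3 \cdot 196 \cdot 15 \cdot 93 + 2 = 8820 \cdot 93 + 2 = 820260 + 2 = 820262$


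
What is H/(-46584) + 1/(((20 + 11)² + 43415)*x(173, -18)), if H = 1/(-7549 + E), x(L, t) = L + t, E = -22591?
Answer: 11757667/80478269641440 ≈ 1.4610e-7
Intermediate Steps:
H = -1/30140 (H = 1/(-7549 - 22591) = 1/(-30140) = -1/30140 ≈ -3.3178e-5)
H/(-46584) + 1/(((20 + 11)² + 43415)*x(173, -18)) = -1/30140/(-46584) + 1/(((20 + 11)² + 43415)*(173 - 18)) = -1/30140*(-1/46584) + 1/((31² + 43415)*155) = 1/1404041760 + (1/155)/(961 + 43415) = 1/1404041760 + (1/155)/44376 = 1/1404041760 + (1/44376)*(1/155) = 1/1404041760 + 1/6878280 = 11757667/80478269641440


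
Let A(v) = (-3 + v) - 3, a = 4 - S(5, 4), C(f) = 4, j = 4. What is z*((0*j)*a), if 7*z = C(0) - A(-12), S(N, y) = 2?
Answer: 0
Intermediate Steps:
a = 2 (a = 4 - 1*2 = 4 - 2 = 2)
A(v) = -6 + v
z = 22/7 (z = (4 - (-6 - 12))/7 = (4 - 1*(-18))/7 = (4 + 18)/7 = (⅐)*22 = 22/7 ≈ 3.1429)
z*((0*j)*a) = 22*((0*4)*2)/7 = 22*(0*2)/7 = (22/7)*0 = 0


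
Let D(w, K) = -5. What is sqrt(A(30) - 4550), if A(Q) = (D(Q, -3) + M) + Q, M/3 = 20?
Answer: I*sqrt(4465) ≈ 66.821*I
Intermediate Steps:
M = 60 (M = 3*20 = 60)
A(Q) = 55 + Q (A(Q) = (-5 + 60) + Q = 55 + Q)
sqrt(A(30) - 4550) = sqrt((55 + 30) - 4550) = sqrt(85 - 4550) = sqrt(-4465) = I*sqrt(4465)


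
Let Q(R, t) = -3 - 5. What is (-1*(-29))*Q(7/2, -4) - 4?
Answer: -236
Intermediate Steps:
Q(R, t) = -8
(-1*(-29))*Q(7/2, -4) - 4 = -1*(-29)*(-8) - 4 = 29*(-8) - 4 = -232 - 4 = -236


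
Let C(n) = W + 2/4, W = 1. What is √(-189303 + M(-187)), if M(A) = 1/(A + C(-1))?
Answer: I*√26055854965/371 ≈ 435.09*I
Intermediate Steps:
C(n) = 3/2 (C(n) = 1 + 2/4 = 1 + 2*(¼) = 1 + ½ = 3/2)
M(A) = 1/(3/2 + A) (M(A) = 1/(A + 3/2) = 1/(3/2 + A))
√(-189303 + M(-187)) = √(-189303 + 2/(3 + 2*(-187))) = √(-189303 + 2/(3 - 374)) = √(-189303 + 2/(-371)) = √(-189303 + 2*(-1/371)) = √(-189303 - 2/371) = √(-70231415/371) = I*√26055854965/371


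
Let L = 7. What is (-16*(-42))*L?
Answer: 4704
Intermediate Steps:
(-16*(-42))*L = -16*(-42)*7 = 672*7 = 4704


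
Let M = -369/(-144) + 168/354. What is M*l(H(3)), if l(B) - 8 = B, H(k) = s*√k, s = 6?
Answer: 2867/118 + 8601*√3/472 ≈ 55.859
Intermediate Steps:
H(k) = 6*√k
l(B) = 8 + B
M = 2867/944 (M = -369*(-1/144) + 168*(1/354) = 41/16 + 28/59 = 2867/944 ≈ 3.0371)
M*l(H(3)) = 2867*(8 + 6*√3)/944 = 2867/118 + 8601*√3/472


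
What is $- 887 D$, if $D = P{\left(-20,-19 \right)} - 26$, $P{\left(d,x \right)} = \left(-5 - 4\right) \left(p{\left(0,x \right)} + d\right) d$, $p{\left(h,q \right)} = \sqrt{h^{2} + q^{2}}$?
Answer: $182722$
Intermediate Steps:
$P{\left(d,x \right)} = d \left(- 9 d - 9 \sqrt{x^{2}}\right)$ ($P{\left(d,x \right)} = \left(-5 - 4\right) \left(\sqrt{0^{2} + x^{2}} + d\right) d = - 9 \left(\sqrt{0 + x^{2}} + d\right) d = - 9 \left(\sqrt{x^{2}} + d\right) d = - 9 \left(d + \sqrt{x^{2}}\right) d = \left(- 9 d - 9 \sqrt{x^{2}}\right) d = d \left(- 9 d - 9 \sqrt{x^{2}}\right)$)
$D = -206$ ($D = \left(-9\right) \left(-20\right) \left(-20 + \sqrt{\left(-19\right)^{2}}\right) - 26 = \left(-9\right) \left(-20\right) \left(-20 + \sqrt{361}\right) - 26 = \left(-9\right) \left(-20\right) \left(-20 + 19\right) - 26 = \left(-9\right) \left(-20\right) \left(-1\right) - 26 = -180 - 26 = -206$)
$- 887 D = \left(-887\right) \left(-206\right) = 182722$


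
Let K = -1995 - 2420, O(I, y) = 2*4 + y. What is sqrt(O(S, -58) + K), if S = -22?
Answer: I*sqrt(4465) ≈ 66.821*I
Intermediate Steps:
O(I, y) = 8 + y
K = -4415
sqrt(O(S, -58) + K) = sqrt((8 - 58) - 4415) = sqrt(-50 - 4415) = sqrt(-4465) = I*sqrt(4465)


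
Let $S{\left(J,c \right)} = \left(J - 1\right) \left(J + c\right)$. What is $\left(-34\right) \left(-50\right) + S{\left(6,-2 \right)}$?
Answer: $1720$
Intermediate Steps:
$S{\left(J,c \right)} = \left(-1 + J\right) \left(J + c\right)$
$\left(-34\right) \left(-50\right) + S{\left(6,-2 \right)} = \left(-34\right) \left(-50\right) + \left(6^{2} - 6 - -2 + 6 \left(-2\right)\right) = 1700 + \left(36 - 6 + 2 - 12\right) = 1700 + 20 = 1720$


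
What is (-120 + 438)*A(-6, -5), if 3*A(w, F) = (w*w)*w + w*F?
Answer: -19716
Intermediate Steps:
A(w, F) = w³/3 + F*w/3 (A(w, F) = ((w*w)*w + w*F)/3 = (w²*w + F*w)/3 = (w³ + F*w)/3 = w³/3 + F*w/3)
(-120 + 438)*A(-6, -5) = (-120 + 438)*((⅓)*(-6)*(-5 + (-6)²)) = 318*((⅓)*(-6)*(-5 + 36)) = 318*((⅓)*(-6)*31) = 318*(-62) = -19716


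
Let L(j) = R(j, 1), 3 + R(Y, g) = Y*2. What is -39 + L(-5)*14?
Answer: -221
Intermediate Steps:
R(Y, g) = -3 + 2*Y (R(Y, g) = -3 + Y*2 = -3 + 2*Y)
L(j) = -3 + 2*j
-39 + L(-5)*14 = -39 + (-3 + 2*(-5))*14 = -39 + (-3 - 10)*14 = -39 - 13*14 = -39 - 182 = -221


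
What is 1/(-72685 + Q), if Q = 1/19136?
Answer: -19136/1390900159 ≈ -1.3758e-5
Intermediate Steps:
Q = 1/19136 ≈ 5.2257e-5
1/(-72685 + Q) = 1/(-72685 + 1/19136) = 1/(-1390900159/19136) = -19136/1390900159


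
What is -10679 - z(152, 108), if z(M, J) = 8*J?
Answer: -11543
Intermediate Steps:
-10679 - z(152, 108) = -10679 - 8*108 = -10679 - 1*864 = -10679 - 864 = -11543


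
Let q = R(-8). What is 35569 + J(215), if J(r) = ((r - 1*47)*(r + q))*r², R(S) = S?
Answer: 1607556169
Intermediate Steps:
q = -8
J(r) = r²*(-47 + r)*(-8 + r) (J(r) = ((r - 1*47)*(r - 8))*r² = ((r - 47)*(-8 + r))*r² = ((-47 + r)*(-8 + r))*r² = r²*(-47 + r)*(-8 + r))
35569 + J(215) = 35569 + 215²*(376 + 215² - 55*215) = 35569 + 46225*(376 + 46225 - 11825) = 35569 + 46225*34776 = 35569 + 1607520600 = 1607556169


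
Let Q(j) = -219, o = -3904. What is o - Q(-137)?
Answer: -3685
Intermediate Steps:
o - Q(-137) = -3904 - 1*(-219) = -3904 + 219 = -3685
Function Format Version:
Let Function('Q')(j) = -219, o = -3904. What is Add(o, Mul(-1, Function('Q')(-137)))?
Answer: -3685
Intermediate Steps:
Add(o, Mul(-1, Function('Q')(-137))) = Add(-3904, Mul(-1, -219)) = Add(-3904, 219) = -3685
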